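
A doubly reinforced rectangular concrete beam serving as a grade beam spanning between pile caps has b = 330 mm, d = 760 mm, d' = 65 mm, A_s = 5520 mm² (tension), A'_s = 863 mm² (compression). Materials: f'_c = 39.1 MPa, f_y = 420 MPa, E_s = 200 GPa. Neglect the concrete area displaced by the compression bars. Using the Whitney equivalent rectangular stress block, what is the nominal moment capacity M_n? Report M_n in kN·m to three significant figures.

M_n ≈ 1560 kN·m

Assume both tension and compression steel yield.
Net tension couple steel: A_s − A'_s = 4657 mm².
a = (A_s − A'_s) f_y / (0.85 f'_c b) = 1955940/(0.85 × 39.1 × 330) = 178.34 mm.
c = a/β₁ = 178.34/0.771 = 231.31 mm; ε'_s = 0.003(c − d')/c = 0.0022 ≥ f_y/E_s = 0.0021, so compression steel does yield.
M_n = (A_s − A'_s) f_y (d − a/2) + A'_s f_y (d − d') = [1955940 × (760 − 89.17) + 362460 × (760 − 65)] × 10⁻⁶ = 1312.10 + 251.91 = 1564.01 kN·m.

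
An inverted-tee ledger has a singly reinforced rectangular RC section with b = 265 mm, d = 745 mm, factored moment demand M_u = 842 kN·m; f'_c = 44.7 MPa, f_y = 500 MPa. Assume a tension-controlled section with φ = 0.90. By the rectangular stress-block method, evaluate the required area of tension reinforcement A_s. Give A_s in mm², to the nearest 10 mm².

M_n = M_u/φ = 842/0.90 = 935.556 kN·m.
With M_n = 0.85 f'_c a b (d − a/2), solve the quadratic for a:
a = d − √(d² − 2M_n/(0.85 f'_c b)) = 745 − √(745² − 2 × 935.556×10⁶/(0.85 × 44.7 × 265)) = 137.39 mm.
A_s = 0.85 f'_c a b / f_y = 0.85 × 44.7 × 137.39 × 265 / 500 = 2766.7 mm².

A_s ≈ 2770 mm²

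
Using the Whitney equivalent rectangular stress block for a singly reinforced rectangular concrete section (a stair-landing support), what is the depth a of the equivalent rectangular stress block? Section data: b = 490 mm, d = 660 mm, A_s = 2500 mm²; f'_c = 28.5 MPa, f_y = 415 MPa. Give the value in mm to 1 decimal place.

a ≈ 87.4 mm

T = A_s f_y = 2500 × 415 = 1037500 N = 1037.5 kN.
Setting C = 0.85 f'_c a b equal to T: a = 1037500/(0.85 × 28.5 × 490) = 87.4 mm.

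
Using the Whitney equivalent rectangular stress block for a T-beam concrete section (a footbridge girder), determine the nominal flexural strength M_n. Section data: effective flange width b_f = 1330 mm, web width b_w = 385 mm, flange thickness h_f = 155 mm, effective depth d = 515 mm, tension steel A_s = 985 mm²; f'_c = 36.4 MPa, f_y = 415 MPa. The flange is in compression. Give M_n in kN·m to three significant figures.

Tension: T = A_s f_y = 985 × 415 = 408775 N.
Try a within the flange: a = T/(0.85 f'_c b_f) = 408775/(0.85 × 36.4 × 1330) = 9.93 mm.
Since a = 9.93 ≤ h_f = 155 mm, the stress block lies entirely in the flange; analyse as a rectangular beam of width b_f.
M_n = T(d − a/2) = 408775 × (515 − 4.965) = 208.49 × 10⁶ N·mm.
M_n = 208.49 kN·m.

M_n ≈ 208 kN·m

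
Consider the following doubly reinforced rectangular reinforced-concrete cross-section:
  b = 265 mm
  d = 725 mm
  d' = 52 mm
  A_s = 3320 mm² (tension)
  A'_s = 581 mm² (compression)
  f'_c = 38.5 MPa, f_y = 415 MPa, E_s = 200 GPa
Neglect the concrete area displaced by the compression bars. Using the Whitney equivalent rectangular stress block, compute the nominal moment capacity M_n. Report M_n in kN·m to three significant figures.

Assume both tension and compression steel yield.
Net tension couple steel: A_s − A'_s = 2739 mm².
a = (A_s − A'_s) f_y / (0.85 f'_c b) = 1136685/(0.85 × 38.5 × 265) = 131.07 mm.
c = a/β₁ = 131.07/0.775 = 169.12 mm; ε'_s = 0.003(c − d')/c = 0.0021 ≥ f_y/E_s = 0.0021, so compression steel does yield.
M_n = (A_s − A'_s) f_y (d − a/2) + A'_s f_y (d − d') = [1136685 × (725 − 65.535) + 241115 × (725 − 52)] × 10⁻⁶ = 749.60 + 162.27 = 911.87 kN·m.

M_n ≈ 912 kN·m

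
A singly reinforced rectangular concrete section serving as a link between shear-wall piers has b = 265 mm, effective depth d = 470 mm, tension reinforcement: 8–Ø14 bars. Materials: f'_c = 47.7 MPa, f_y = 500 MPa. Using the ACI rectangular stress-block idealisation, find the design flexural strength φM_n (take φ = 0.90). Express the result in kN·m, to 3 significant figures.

φM_n ≈ 245 kN·m

A_s = 8 × 154 = 1232 mm².
T = A_s f_y = 1232 × 500 = 616000 N = 616 kN.
From C = T: a = T/(0.85 f'_c b) = 616000/(0.85 × 47.7 × 265) = 57.33 mm.
M_n = T(d − a/2) = 616 kN × (470 − 28.665) mm = 271.86 kN·m.
φM_n = 0.90 × 271.86 = 244.67 kN·m.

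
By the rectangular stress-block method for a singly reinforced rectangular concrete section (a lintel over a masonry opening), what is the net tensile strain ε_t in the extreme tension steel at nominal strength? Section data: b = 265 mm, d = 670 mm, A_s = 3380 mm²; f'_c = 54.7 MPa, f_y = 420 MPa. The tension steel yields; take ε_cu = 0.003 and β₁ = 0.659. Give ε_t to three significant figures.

ε_t ≈ 0.00850

a = A_s f_y/(0.85 f'_c b) = 115.22 mm.
β₁ = 0.659, so c = a/β₁ = 115.22/0.659 = 174.84 mm.
From the linear strain diagram with ε_cu = 0.003: ε_t = 0.003 (d − c)/c = 0.003 × (670 − 174.84)/174.84 = 0.00850.
Since ε_t ≥ 0.005, the section is tension-controlled.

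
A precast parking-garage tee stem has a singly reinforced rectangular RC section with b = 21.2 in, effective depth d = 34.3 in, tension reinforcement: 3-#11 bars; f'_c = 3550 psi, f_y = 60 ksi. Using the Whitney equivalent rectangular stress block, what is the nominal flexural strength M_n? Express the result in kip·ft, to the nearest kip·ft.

A_s = 3 × 1.56 = 4.68 in².
T = A_s f_y = 4.68 × 60 = 280.8 kips.
a = T/(0.85 f'_c b) = 280.8/(0.85 × 3.55 × 21.2) = 4.389 in.
M_n = T(d − a/2) = 280.8 × (34.3 − 2.1945) = 9015.2 kip·in = 9015.2/12 = 751.27 kip·ft.

M_n ≈ 751 kip·ft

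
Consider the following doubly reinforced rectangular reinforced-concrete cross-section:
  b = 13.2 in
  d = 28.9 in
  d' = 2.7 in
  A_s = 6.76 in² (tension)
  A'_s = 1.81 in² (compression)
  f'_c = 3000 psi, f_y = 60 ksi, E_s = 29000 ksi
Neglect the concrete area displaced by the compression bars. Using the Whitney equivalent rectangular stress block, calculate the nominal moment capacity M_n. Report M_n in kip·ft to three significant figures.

M_n ≈ 843 kip·ft

Assume both steels yield.
a = (A_s − A'_s) f_y/(0.85 f'_c b) = (6.76 − 1.81) × 60/(0.85 × 3 × 13.2) = 8.824 in.
c = a/β₁ = 8.824/0.85 = 10.381 in; ε'_s = 0.003(c − d')/c = 0.0022 ≥ ε_y = 0.0021, so the compression steel yields.
M_n = (A_s − A'_s) f_y (d − a/2) + A'_s f_y (d − d') = 297 × (28.9 − 4.412) + 108.6 × (28.9 − 2.7) = 7272.9 + 2845.3 = 10118.2 kip·in = 10118.2/12 = 843.18 kip·ft.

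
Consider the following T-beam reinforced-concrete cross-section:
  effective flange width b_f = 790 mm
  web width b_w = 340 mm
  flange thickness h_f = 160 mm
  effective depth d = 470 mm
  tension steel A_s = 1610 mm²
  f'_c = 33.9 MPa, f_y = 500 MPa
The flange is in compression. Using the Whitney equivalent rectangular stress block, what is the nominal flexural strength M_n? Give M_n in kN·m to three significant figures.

M_n ≈ 364 kN·m

Tension: T = A_s f_y = 1610 × 500 = 805000 N.
Try a within the flange: a = T/(0.85 f'_c b_f) = 805000/(0.85 × 33.9 × 790) = 35.36 mm.
Since a = 35.36 ≤ h_f = 160 mm, the stress block lies entirely in the flange; analyse as a rectangular beam of width b_f.
M_n = T(d − a/2) = 805000 × (470 − 17.68) = 364.12 × 10⁶ N·mm.
M_n = 364.12 kN·m.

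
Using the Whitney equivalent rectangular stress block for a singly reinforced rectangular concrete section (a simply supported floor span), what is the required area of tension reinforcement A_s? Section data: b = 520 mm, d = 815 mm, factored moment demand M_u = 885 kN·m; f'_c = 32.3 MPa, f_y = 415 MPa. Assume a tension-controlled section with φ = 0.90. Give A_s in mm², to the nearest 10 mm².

M_n = M_u/φ = 885/0.90 = 983.333 kN·m.
With M_n = 0.85 f'_c a b (d − a/2), solve the quadratic for a:
a = d − √(d² − 2M_n/(0.85 f'_c b)) = 815 − √(815² − 2 × 983.333×10⁶/(0.85 × 32.3 × 520)) = 89.42 mm.
A_s = 0.85 f'_c a b / f_y = 0.85 × 32.3 × 89.42 × 520 / 415 = 3076.2 mm².

A_s ≈ 3080 mm²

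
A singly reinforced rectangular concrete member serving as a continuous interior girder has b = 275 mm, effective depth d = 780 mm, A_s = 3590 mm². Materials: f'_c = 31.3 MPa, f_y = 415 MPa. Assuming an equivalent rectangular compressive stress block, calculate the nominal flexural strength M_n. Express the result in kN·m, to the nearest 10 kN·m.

T = A_s f_y = 3590 × 415 = 1489850 N = 1489.85 kN.
From C = T: a = T/(0.85 f'_c b) = 1489850/(0.85 × 31.3 × 275) = 203.63 mm.
M_n = T(d − a/2) = 1489.85 kN × (780 − 101.815) mm = 1010.39 kN·m.

M_n ≈ 1010 kN·m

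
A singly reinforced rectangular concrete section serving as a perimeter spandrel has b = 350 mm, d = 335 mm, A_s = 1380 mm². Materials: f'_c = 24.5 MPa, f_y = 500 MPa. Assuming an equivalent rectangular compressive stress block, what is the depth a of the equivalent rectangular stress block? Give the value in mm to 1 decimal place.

T = A_s f_y = 1380 × 500 = 690000 N = 690 kN.
Setting C = 0.85 f'_c a b equal to T: a = 690000/(0.85 × 24.5 × 350) = 94.7 mm.

a ≈ 94.7 mm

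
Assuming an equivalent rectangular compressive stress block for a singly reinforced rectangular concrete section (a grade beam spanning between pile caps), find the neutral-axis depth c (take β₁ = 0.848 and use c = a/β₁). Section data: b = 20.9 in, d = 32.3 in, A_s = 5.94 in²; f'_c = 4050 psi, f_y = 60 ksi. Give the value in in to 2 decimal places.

T = A_s f_y = 5.94 × 60 = 356.4 kips.
a = T/(0.85 f'_c b) = 356.4/(0.85 × 4.05 × 20.9) = 4.9536 in.
With β₁ = 0.848, c = a/β₁ = 4.9536/0.848 = 5.84 in.

c ≈ 5.84 in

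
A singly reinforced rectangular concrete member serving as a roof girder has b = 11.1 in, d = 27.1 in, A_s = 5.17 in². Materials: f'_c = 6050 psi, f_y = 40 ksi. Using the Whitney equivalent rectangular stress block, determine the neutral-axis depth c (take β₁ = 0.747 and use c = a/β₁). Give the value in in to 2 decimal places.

c ≈ 4.85 in

T = A_s f_y = 5.17 × 40 = 206.8 kips.
a = T/(0.85 f'_c b) = 206.8/(0.85 × 6.05 × 11.1) = 3.6229 in.
With β₁ = 0.747, c = a/β₁ = 3.6229/0.747 = 4.85 in.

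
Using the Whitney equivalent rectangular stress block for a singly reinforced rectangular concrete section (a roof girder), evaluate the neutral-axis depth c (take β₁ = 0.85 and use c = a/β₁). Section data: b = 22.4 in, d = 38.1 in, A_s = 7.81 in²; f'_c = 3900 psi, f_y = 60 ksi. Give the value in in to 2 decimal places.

T = A_s f_y = 7.81 × 60 = 468.6 kips.
a = T/(0.85 f'_c b) = 468.6/(0.85 × 3.9 × 22.4) = 6.3106 in.
With β₁ = 0.85, c = a/β₁ = 6.3106/0.85 = 7.42 in.

c ≈ 7.42 in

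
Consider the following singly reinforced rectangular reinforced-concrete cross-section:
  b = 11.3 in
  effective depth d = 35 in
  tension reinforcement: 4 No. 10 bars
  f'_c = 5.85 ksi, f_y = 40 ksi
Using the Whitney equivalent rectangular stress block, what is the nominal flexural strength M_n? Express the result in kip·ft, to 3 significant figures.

A_s = 4 × 1.27 = 5.08 in².
T = A_s f_y = 5.08 × 40 = 203.2 kips.
a = T/(0.85 f'_c b) = 203.2/(0.85 × 5.85 × 11.3) = 3.616 in.
M_n = T(d − a/2) = 203.2 × (35 − 1.808) = 6744.6 kip·in = 6744.6/12 = 562.05 kip·ft.

M_n ≈ 562 kip·ft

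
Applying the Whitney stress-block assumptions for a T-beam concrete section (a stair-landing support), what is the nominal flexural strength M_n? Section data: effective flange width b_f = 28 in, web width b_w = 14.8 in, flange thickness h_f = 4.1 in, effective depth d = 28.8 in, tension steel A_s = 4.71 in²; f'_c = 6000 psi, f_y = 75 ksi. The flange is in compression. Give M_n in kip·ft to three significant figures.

Tension: T = A_s f_y = 4.71 × 75 = 353.25 kips.
Try a within the flange: a = T/(0.85 f'_c b_f) = 353.25/(0.85 × 6 × 28) = 2.474 in.
Since a = 2.474 ≤ h_f = 4.1 in, the stress block lies entirely in the flange; analyse as a rectangular beam of width b_f.
M_n = T(d − a/2) = 353.25 × (28.8 − 1.237) = 9736.6 kip·in.
M_n = 9736.6/12 = 811.38 kip·ft.

M_n ≈ 811 kip·ft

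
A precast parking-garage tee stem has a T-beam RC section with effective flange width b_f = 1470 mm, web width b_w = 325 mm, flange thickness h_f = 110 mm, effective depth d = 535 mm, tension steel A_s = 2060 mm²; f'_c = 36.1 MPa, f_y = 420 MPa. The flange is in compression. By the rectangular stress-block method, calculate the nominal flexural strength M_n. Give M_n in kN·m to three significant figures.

M_n ≈ 455 kN·m

Tension: T = A_s f_y = 2060 × 420 = 865200 N.
Try a within the flange: a = T/(0.85 f'_c b_f) = 865200/(0.85 × 36.1 × 1470) = 19.18 mm.
Since a = 19.18 ≤ h_f = 110 mm, the stress block lies entirely in the flange; analyse as a rectangular beam of width b_f.
M_n = T(d − a/2) = 865200 × (535 − 9.59) = 454.58 × 10⁶ N·mm.
M_n = 454.58 kN·m.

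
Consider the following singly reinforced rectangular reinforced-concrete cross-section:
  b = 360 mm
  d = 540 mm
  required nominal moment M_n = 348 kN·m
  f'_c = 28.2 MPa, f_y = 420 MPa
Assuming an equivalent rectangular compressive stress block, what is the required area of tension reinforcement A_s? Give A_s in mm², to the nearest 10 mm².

A_s ≈ 1660 mm²

With M_n = 0.85 f'_c a b (d − a/2), solve the quadratic for a:
a = d − √(d² − 2M_n/(0.85 f'_c b)) = 540 − √(540² − 2 × 348×10⁶/(0.85 × 28.2 × 360)) = 80.71 mm.
A_s = 0.85 f'_c a b / f_y = 0.85 × 28.2 × 80.71 × 360 / 420 = 1658.2 mm².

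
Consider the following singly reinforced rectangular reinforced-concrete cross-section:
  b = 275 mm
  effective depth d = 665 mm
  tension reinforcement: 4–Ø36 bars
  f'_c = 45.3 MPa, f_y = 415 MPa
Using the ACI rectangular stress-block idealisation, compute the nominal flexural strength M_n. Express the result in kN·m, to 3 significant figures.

M_n ≈ 989 kN·m

A_s = 4 × 1018 = 4072 mm².
T = A_s f_y = 4072 × 415 = 1689880 N = 1689.88 kN.
From C = T: a = T/(0.85 f'_c b) = 1689880/(0.85 × 45.3 × 275) = 159.59 mm.
M_n = T(d − a/2) = 1689.88 kN × (665 − 79.795) mm = 988.93 kN·m.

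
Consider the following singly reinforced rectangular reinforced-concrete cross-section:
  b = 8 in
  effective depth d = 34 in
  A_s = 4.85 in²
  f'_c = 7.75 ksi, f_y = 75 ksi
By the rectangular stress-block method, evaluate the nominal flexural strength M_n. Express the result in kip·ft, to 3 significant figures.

M_n ≈ 926 kip·ft

T = A_s f_y = 4.85 × 75 = 363.75 kips.
a = T/(0.85 f'_c b) = 363.75/(0.85 × 7.75 × 8) = 6.902 in.
M_n = T(d − a/2) = 363.75 × (34 − 3.451) = 11112.2 kip·in = 11112.2/12 = 926.02 kip·ft.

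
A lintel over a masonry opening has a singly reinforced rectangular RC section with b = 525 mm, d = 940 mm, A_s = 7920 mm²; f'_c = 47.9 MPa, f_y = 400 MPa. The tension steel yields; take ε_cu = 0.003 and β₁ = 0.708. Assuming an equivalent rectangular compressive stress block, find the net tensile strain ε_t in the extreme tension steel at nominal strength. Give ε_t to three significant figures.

ε_t ≈ 0.0105

a = A_s f_y/(0.85 f'_c b) = 148.21 mm.
β₁ = 0.708, so c = a/β₁ = 148.21/0.708 = 209.34 mm.
From the linear strain diagram with ε_cu = 0.003: ε_t = 0.003 (d − c)/c = 0.003 × (940 − 209.34)/209.34 = 0.0105.
Since ε_t ≥ 0.005, the section is tension-controlled.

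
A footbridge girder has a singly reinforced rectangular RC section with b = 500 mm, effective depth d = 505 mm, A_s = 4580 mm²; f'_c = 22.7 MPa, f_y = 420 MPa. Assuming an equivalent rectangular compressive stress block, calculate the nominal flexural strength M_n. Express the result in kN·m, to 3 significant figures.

M_n ≈ 780 kN·m

T = A_s f_y = 4580 × 420 = 1923600 N = 1923.6 kN.
From C = T: a = T/(0.85 f'_c b) = 1923600/(0.85 × 22.7 × 500) = 199.39 mm.
M_n = T(d − a/2) = 1923.6 kN × (505 − 99.695) mm = 779.64 kN·m.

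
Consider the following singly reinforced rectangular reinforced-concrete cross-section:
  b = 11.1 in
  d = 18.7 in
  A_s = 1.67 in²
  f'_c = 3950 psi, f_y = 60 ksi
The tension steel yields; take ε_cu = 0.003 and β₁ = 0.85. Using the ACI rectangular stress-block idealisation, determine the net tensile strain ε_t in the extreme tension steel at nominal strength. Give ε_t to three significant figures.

ε_t ≈ 0.0147

a = A_s f_y/(0.85 f'_c b) = 2.689 in.
β₁ = 0.85, so c = a/β₁ = 2.689/0.85 = 3.164 in.
From the linear strain diagram with ε_cu = 0.003: ε_t = 0.003 (d − c)/c = 0.003 × (18.7 − 3.164)/3.164 = 0.0147.
Since ε_t ≥ 0.005, the section is tension-controlled.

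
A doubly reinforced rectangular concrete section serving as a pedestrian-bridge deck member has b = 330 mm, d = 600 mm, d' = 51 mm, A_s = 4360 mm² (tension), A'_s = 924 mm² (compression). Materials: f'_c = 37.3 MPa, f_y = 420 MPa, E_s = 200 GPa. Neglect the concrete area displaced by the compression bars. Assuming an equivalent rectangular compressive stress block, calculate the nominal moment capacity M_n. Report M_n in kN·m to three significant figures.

M_n ≈ 979 kN·m

Assume both tension and compression steel yield.
Net tension couple steel: A_s − A'_s = 3436 mm².
a = (A_s − A'_s) f_y / (0.85 f'_c b) = 1443120/(0.85 × 37.3 × 330) = 137.93 mm.
c = a/β₁ = 137.93/0.784 = 175.93 mm; ε'_s = 0.003(c − d')/c = 0.0021 ≥ f_y/E_s = 0.0021, so compression steel does yield.
M_n = (A_s − A'_s) f_y (d − a/2) + A'_s f_y (d − d') = [1443120 × (600 − 68.965) + 388080 × (600 − 51)] × 10⁻⁶ = 766.35 + 213.06 = 979.41 kN·m.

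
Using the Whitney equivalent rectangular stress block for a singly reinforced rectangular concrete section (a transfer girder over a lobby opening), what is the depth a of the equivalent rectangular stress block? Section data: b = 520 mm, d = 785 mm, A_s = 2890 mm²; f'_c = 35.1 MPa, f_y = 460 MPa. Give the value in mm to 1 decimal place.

T = A_s f_y = 2890 × 460 = 1329400 N = 1329.4 kN.
Setting C = 0.85 f'_c a b equal to T: a = 1329400/(0.85 × 35.1 × 520) = 85.7 mm.

a ≈ 85.7 mm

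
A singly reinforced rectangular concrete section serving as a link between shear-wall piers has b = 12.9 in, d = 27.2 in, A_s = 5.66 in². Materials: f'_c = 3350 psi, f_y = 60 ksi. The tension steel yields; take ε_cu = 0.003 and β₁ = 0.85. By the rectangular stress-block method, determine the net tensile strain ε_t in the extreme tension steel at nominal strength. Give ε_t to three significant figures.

ε_t ≈ 0.00450

a = A_s f_y/(0.85 f'_c b) = 9.245 in.
β₁ = 0.85, so c = a/β₁ = 9.245/0.85 = 10.876 in.
From the linear strain diagram with ε_cu = 0.003: ε_t = 0.003 (d − c)/c = 0.003 × (27.2 − 10.876)/10.876 = 0.00450.
ε_t is between 0.004 and 0.005 — transition zone.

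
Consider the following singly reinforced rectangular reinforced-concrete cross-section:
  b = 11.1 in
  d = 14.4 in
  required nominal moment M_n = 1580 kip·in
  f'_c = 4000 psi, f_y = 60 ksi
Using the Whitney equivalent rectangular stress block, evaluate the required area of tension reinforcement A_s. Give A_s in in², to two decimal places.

From M_n = 0.85 f'_c a b (d − a/2):
a = d − √(d² − 2M_n/(0.85 f'_c b)) = 14.4 − √(14.4² − 2 × 1580/(0.85 × 4 × 11.1)) = 3.281 in.
A_s = 0.85 f'_c a b / f_y = 0.85 × 4 × 3.281 × 11.1 / 60 = 2.064 in².

A_s ≈ 2.06 in²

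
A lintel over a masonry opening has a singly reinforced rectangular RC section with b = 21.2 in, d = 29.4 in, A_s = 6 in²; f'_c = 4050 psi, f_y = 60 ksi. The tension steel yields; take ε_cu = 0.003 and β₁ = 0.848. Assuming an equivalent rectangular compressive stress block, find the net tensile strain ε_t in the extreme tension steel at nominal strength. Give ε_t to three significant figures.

ε_t ≈ 0.0122

a = A_s f_y/(0.85 f'_c b) = 4.933 in.
β₁ = 0.848, so c = a/β₁ = 4.933/0.848 = 5.817 in.
From the linear strain diagram with ε_cu = 0.003: ε_t = 0.003 (d − c)/c = 0.003 × (29.4 − 5.817)/5.817 = 0.0122.
Since ε_t ≥ 0.005, the section is tension-controlled.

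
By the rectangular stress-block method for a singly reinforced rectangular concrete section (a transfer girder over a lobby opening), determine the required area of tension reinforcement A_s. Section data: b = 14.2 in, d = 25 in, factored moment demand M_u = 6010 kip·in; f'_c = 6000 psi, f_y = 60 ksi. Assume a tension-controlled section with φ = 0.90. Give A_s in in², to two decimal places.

M_n = M_u/φ = 6010/0.90 = 6677.78 kip·in.
From M_n = 0.85 f'_c a b (d − a/2):
a = d − √(d² − 2M_n/(0.85 f'_c b)) = 25 − √(25² − 2 × 6677.78/(0.85 × 6 × 14.2)) = 4.010 in.
A_s = 0.85 f'_c a b / f_y = 0.85 × 6 × 4.010 × 14.2 / 60 = 4.840 in².

A_s ≈ 4.84 in²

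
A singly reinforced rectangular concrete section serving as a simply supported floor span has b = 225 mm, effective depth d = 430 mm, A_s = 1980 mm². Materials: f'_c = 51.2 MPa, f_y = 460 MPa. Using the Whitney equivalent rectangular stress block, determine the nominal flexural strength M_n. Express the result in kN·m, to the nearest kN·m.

M_n ≈ 349 kN·m

T = A_s f_y = 1980 × 460 = 910800 N = 910.8 kN.
From C = T: a = T/(0.85 f'_c b) = 910800/(0.85 × 51.2 × 225) = 93.01 mm.
M_n = T(d − a/2) = 910.8 kN × (430 − 46.505) mm = 349.29 kN·m.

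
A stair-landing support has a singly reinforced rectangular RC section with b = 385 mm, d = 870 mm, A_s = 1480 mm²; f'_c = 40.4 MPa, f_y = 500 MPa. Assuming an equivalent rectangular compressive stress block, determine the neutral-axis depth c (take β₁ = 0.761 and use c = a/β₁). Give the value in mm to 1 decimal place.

T = A_s f_y = 1480 × 500 = 740000 N = 740 kN.
Setting C = 0.85 f'_c a b equal to T: a = 740000/(0.85 × 40.4 × 385) = 55.972 mm.
With β₁ = 0.761, c = a/β₁ = 55.972/0.761 = 73.6 mm.

c ≈ 73.6 mm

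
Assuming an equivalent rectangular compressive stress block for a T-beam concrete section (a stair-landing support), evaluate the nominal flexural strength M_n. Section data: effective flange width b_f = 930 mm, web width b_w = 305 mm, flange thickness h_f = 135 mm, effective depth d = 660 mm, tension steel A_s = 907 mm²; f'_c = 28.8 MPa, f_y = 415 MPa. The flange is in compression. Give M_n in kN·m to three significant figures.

Tension: T = A_s f_y = 907 × 415 = 376405 N.
Try a within the flange: a = T/(0.85 f'_c b_f) = 376405/(0.85 × 28.8 × 930) = 16.53 mm.
Since a = 16.53 ≤ h_f = 135 mm, the stress block lies entirely in the flange; analyse as a rectangular beam of width b_f.
M_n = T(d − a/2) = 376405 × (660 − 8.265) = 245.32 × 10⁶ N·mm.
M_n = 245.32 kN·m.

M_n ≈ 245 kN·m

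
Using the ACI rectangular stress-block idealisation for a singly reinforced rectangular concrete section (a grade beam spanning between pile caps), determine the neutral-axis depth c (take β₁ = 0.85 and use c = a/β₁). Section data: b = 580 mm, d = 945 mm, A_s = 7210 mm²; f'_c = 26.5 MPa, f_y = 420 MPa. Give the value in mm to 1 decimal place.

T = A_s f_y = 7210 × 420 = 3028200 N = 3028.2 kN.
Setting C = 0.85 f'_c a b equal to T: a = 3028200/(0.85 × 26.5 × 580) = 231.788 mm.
With β₁ = 0.85, c = a/β₁ = 231.788/0.85 = 272.7 mm.

c ≈ 272.7 mm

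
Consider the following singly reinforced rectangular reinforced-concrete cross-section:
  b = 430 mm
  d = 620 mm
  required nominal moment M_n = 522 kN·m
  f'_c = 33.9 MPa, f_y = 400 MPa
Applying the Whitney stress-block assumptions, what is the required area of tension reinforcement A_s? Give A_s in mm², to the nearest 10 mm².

With M_n = 0.85 f'_c a b (d − a/2), solve the quadratic for a:
a = d − √(d² − 2M_n/(0.85 f'_c b)) = 620 − √(620² − 2 × 522×10⁶/(0.85 × 33.9 × 430)) = 72.15 mm.
A_s = 0.85 f'_c a b / f_y = 0.85 × 33.9 × 72.15 × 430 / 400 = 2234.9 mm².

A_s ≈ 2230 mm²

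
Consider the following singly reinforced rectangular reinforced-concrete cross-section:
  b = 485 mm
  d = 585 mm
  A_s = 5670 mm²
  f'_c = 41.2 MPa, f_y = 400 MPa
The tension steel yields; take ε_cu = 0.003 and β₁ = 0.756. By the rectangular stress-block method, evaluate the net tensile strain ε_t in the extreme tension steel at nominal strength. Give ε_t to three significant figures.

a = A_s f_y/(0.85 f'_c b) = 133.53 mm.
β₁ = 0.756, so c = a/β₁ = 133.53/0.756 = 176.63 mm.
From the linear strain diagram with ε_cu = 0.003: ε_t = 0.003 (d − c)/c = 0.003 × (585 − 176.63)/176.63 = 0.00694.
Since ε_t ≥ 0.005, the section is tension-controlled.

ε_t ≈ 0.00694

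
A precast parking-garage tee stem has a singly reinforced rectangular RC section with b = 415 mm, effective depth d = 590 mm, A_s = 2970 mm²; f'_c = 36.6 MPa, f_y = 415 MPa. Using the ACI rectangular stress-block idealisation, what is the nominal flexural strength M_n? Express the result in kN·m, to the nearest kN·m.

M_n ≈ 668 kN·m

T = A_s f_y = 2970 × 415 = 1232550 N = 1232.55 kN.
From C = T: a = T/(0.85 f'_c b) = 1232550/(0.85 × 36.6 × 415) = 95.47 mm.
M_n = T(d − a/2) = 1232.55 kN × (590 − 47.735) mm = 668.37 kN·m.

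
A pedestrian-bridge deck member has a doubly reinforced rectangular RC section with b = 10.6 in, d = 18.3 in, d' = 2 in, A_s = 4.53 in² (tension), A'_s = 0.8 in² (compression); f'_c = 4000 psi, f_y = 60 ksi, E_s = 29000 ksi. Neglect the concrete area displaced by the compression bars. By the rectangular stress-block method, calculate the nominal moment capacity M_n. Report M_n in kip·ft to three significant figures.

M_n ≈ 349 kip·ft

Assume both steels yield.
a = (A_s − A'_s) f_y/(0.85 f'_c b) = (4.53 − 0.8) × 60/(0.85 × 4 × 10.6) = 6.210 in.
c = a/β₁ = 6.210/0.85 = 7.306 in; ε'_s = 0.003(c − d')/c = 0.0022 ≥ ε_y = 0.0021, so the compression steel yields.
M_n = (A_s − A'_s) f_y (d − a/2) + A'_s f_y (d − d') = 223.8 × (18.3 − 3.105) + 48 × (18.3 − 2) = 3400.6 + 782.4 = 4183.0 kip·in = 4183.0/12 = 348.58 kip·ft.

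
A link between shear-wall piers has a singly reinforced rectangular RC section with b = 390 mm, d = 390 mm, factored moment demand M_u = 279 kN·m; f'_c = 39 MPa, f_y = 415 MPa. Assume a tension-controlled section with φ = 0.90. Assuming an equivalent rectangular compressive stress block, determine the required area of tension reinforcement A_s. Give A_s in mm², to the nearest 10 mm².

A_s ≈ 2100 mm²

M_n = M_u/φ = 279/0.90 = 310 kN·m.
With M_n = 0.85 f'_c a b (d − a/2), solve the quadratic for a:
a = d − √(d² − 2M_n/(0.85 f'_c b)) = 390 − √(390² − 2 × 310×10⁶/(0.85 × 39 × 390)) = 67.29 mm.
A_s = 0.85 f'_c a b / f_y = 0.85 × 39 × 67.29 × 390 / 415 = 2096.3 mm².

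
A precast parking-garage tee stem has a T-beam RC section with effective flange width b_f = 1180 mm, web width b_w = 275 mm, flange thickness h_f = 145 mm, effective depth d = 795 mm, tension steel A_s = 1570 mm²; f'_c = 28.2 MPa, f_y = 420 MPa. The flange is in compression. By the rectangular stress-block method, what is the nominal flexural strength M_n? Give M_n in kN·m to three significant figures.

Tension: T = A_s f_y = 1570 × 420 = 659400 N.
Try a within the flange: a = T/(0.85 f'_c b_f) = 659400/(0.85 × 28.2 × 1180) = 23.31 mm.
Since a = 23.31 ≤ h_f = 145 mm, the stress block lies entirely in the flange; analyse as a rectangular beam of width b_f.
M_n = T(d − a/2) = 659400 × (795 − 11.655) = 516.54 × 10⁶ N·mm.
M_n = 516.54 kN·m.

M_n ≈ 517 kN·m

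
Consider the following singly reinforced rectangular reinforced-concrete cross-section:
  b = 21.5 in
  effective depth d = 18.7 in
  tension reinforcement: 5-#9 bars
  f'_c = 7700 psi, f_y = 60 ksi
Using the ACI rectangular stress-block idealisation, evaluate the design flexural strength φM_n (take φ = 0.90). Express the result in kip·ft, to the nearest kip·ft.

A_s = 5 × 1 = 5 in².
T = A_s f_y = 5 × 60 = 300 kips.
a = T/(0.85 f'_c b) = 300/(0.85 × 7.7 × 21.5) = 2.132 in.
M_n = T(d − a/2) = 300 × (18.7 − 1.066) = 5290.2 kip·in = 5290.2/12 = 440.85 kip·ft.
φM_n = 0.90 × 440.85 = 396.77 kip·ft.

φM_n ≈ 397 kip·ft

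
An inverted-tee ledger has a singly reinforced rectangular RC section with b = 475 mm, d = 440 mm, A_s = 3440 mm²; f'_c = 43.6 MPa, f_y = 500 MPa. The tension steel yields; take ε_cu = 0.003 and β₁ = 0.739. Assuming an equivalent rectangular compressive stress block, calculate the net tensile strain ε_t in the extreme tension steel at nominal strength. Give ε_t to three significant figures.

ε_t ≈ 0.00698

a = A_s f_y/(0.85 f'_c b) = 97.71 mm.
β₁ = 0.739, so c = a/β₁ = 97.71/0.739 = 132.22 mm.
From the linear strain diagram with ε_cu = 0.003: ε_t = 0.003 (d − c)/c = 0.003 × (440 − 132.22)/132.22 = 0.00698.
Since ε_t ≥ 0.005, the section is tension-controlled.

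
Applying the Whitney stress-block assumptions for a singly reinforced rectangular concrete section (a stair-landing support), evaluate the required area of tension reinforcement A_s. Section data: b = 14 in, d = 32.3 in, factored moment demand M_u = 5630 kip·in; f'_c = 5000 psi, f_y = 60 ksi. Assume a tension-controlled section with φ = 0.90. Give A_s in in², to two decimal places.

A_s ≈ 3.41 in²

M_n = M_u/φ = 5630/0.90 = 6255.56 kip·in.
From M_n = 0.85 f'_c a b (d − a/2):
a = d − √(d² − 2M_n/(0.85 f'_c b)) = 32.3 − √(32.3² − 2 × 6255.56/(0.85 × 5 × 14)) = 3.438 in.
A_s = 0.85 f'_c a b / f_y = 0.85 × 5 × 3.438 × 14 / 60 = 3.409 in².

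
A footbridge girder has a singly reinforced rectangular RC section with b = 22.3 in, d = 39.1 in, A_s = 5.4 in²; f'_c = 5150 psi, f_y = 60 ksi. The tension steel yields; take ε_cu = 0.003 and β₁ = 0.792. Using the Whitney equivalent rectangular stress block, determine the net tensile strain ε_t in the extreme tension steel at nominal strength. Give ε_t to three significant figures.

a = A_s f_y/(0.85 f'_c b) = 3.319 in.
β₁ = 0.792, so c = a/β₁ = 3.319/0.792 = 4.191 in.
From the linear strain diagram with ε_cu = 0.003: ε_t = 0.003 (d − c)/c = 0.003 × (39.1 − 4.191)/4.191 = 0.0250.
Since ε_t ≥ 0.005, the section is tension-controlled.

ε_t ≈ 0.0250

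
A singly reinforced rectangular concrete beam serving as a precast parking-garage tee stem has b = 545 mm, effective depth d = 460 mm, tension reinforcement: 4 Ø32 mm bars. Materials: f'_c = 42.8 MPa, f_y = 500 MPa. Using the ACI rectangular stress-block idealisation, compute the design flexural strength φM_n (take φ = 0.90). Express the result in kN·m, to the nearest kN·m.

A_s = 4 × 804 = 3216 mm².
T = A_s f_y = 3216 × 500 = 1608000 N = 1608 kN.
From C = T: a = T/(0.85 f'_c b) = 1608000/(0.85 × 42.8 × 545) = 81.10 mm.
M_n = T(d − a/2) = 1608 kN × (460 − 40.55) mm = 674.48 kN·m.
φM_n = 0.90 × 674.48 = 607.03 kN·m.

φM_n ≈ 607 kN·m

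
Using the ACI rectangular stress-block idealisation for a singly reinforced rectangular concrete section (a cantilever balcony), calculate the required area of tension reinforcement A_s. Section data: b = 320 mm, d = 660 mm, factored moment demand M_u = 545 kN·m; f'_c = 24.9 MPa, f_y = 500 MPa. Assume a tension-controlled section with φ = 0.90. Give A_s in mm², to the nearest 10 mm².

A_s ≈ 2080 mm²

M_n = M_u/φ = 545/0.90 = 605.556 kN·m.
With M_n = 0.85 f'_c a b (d − a/2), solve the quadratic for a:
a = d − √(d² − 2M_n/(0.85 f'_c b)) = 660 − √(660² − 2 × 605.556×10⁶/(0.85 × 24.9 × 320)) = 153.27 mm.
A_s = 0.85 f'_c a b / f_y = 0.85 × 24.9 × 153.27 × 320 / 500 = 2076.1 mm².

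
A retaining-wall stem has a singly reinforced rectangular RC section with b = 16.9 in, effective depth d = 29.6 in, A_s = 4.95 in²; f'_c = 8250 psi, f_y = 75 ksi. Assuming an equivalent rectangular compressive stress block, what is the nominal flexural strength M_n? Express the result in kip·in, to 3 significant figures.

T = A_s f_y = 4.95 × 75 = 371.25 kips.
a = T/(0.85 f'_c b) = 371.25/(0.85 × 8.25 × 16.9) = 3.133 in.
M_n = T(d − a/2) = 371.25 × (29.6 − 1.5665) = 10407.4 kip·in.

M_n ≈ 10400 kip·in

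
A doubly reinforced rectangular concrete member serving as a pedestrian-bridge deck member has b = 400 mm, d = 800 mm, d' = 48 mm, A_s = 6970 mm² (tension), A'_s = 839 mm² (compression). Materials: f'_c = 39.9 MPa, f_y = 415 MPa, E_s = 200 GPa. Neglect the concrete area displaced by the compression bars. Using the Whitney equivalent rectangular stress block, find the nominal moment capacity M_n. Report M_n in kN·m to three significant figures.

Assume both tension and compression steel yield.
Net tension couple steel: A_s − A'_s = 6131 mm².
a = (A_s − A'_s) f_y / (0.85 f'_c b) = 2544365/(0.85 × 39.9 × 400) = 187.55 mm.
c = a/β₁ = 187.55/0.765 = 245.16 mm; ε'_s = 0.003(c − d')/c = 0.0024 ≥ f_y/E_s = 0.0021, so compression steel does yield.
M_n = (A_s − A'_s) f_y (d − a/2) + A'_s f_y (d − d') = [2544365 × (800 − 93.775) + 348185 × (800 − 48)] × 10⁻⁶ = 1796.89 + 261.84 = 2058.73 kN·m.

M_n ≈ 2060 kN·m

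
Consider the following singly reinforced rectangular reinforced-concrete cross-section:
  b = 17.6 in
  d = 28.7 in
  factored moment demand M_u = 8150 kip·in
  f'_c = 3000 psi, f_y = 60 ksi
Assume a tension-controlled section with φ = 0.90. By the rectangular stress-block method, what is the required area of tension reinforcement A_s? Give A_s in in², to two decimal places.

A_s ≈ 6.14 in²

M_n = M_u/φ = 8150/0.90 = 9055.56 kip·in.
From M_n = 0.85 f'_c a b (d − a/2):
a = d − √(d² − 2M_n/(0.85 f'_c b)) = 28.7 − √(28.7² − 2 × 9055.56/(0.85 × 3 × 17.6)) = 8.203 in.
A_s = 0.85 f'_c a b / f_y = 0.85 × 3 × 8.203 × 17.6 / 60 = 6.136 in².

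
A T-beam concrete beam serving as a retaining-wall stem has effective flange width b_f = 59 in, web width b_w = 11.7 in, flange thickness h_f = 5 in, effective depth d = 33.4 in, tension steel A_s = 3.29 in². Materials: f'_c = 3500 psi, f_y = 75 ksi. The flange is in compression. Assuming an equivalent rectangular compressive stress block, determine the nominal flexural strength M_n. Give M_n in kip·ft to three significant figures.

Tension: T = A_s f_y = 3.29 × 75 = 246.75 kips.
Try a within the flange: a = T/(0.85 f'_c b_f) = 246.75/(0.85 × 3.5 × 59) = 1.406 in.
Since a = 1.406 ≤ h_f = 5 in, the stress block lies entirely in the flange; analyse as a rectangular beam of width b_f.
M_n = T(d − a/2) = 246.75 × (33.4 − 0.703) = 8068.0 kip·in.
M_n = 8068.0/12 = 672.33 kip·ft.

M_n ≈ 672 kip·ft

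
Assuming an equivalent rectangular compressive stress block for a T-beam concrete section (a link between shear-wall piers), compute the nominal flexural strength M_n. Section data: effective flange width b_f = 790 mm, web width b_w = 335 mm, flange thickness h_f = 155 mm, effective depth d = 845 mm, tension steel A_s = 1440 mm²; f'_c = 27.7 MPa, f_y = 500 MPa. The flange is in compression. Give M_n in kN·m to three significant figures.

Tension: T = A_s f_y = 1440 × 500 = 720000 N.
Try a within the flange: a = T/(0.85 f'_c b_f) = 720000/(0.85 × 27.7 × 790) = 38.71 mm.
Since a = 38.71 ≤ h_f = 155 mm, the stress block lies entirely in the flange; analyse as a rectangular beam of width b_f.
M_n = T(d − a/2) = 720000 × (845 − 19.355) = 594.46 × 10⁶ N·mm.
M_n = 594.46 kN·m.

M_n ≈ 594 kN·m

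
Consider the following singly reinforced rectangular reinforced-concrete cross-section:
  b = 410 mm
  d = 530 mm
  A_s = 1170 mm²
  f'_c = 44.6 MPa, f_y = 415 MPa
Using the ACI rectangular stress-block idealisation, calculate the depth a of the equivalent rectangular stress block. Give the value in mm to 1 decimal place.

a ≈ 31.2 mm

T = A_s f_y = 1170 × 415 = 485550 N = 485.55 kN.
Setting C = 0.85 f'_c a b equal to T: a = 485550/(0.85 × 44.6 × 410) = 31.2 mm.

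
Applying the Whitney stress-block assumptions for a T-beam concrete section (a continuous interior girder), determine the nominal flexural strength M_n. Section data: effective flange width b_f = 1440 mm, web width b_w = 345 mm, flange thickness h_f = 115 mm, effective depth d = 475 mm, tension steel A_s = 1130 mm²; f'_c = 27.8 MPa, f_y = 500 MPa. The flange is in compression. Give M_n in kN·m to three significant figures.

M_n ≈ 264 kN·m

Tension: T = A_s f_y = 1130 × 500 = 565000 N.
Try a within the flange: a = T/(0.85 f'_c b_f) = 565000/(0.85 × 27.8 × 1440) = 16.60 mm.
Since a = 16.60 ≤ h_f = 115 mm, the stress block lies entirely in the flange; analyse as a rectangular beam of width b_f.
M_n = T(d − a/2) = 565000 × (475 − 8.3) = 263.69 × 10⁶ N·mm.
M_n = 263.69 kN·m.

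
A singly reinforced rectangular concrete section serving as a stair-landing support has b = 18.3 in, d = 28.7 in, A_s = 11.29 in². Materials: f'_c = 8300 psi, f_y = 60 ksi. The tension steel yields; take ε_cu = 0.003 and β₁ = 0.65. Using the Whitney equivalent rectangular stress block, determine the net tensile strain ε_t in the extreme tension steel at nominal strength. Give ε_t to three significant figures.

ε_t ≈ 0.00767

a = A_s f_y/(0.85 f'_c b) = 5.247 in.
β₁ = 0.65, so c = a/β₁ = 5.247/0.65 = 8.072 in.
From the linear strain diagram with ε_cu = 0.003: ε_t = 0.003 (d − c)/c = 0.003 × (28.7 − 8.072)/8.072 = 0.00767.
Since ε_t ≥ 0.005, the section is tension-controlled.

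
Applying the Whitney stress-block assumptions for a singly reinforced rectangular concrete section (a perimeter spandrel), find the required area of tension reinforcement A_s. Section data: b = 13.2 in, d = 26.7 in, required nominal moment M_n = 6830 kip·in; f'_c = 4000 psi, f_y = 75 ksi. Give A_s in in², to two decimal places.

A_s ≈ 3.88 in²

From M_n = 0.85 f'_c a b (d − a/2):
a = d − √(d² − 2M_n/(0.85 f'_c b)) = 26.7 − √(26.7² − 2 × 6830/(0.85 × 4 × 13.2)) = 6.488 in.
A_s = 0.85 f'_c a b / f_y = 0.85 × 4 × 6.488 × 13.2 / 75 = 3.882 in².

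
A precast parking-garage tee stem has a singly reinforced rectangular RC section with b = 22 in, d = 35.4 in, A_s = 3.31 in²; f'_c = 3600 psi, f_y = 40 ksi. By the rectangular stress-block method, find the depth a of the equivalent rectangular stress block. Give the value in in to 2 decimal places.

T = A_s f_y = 3.31 × 40 = 132.4 kips.
a = T/(0.85 f'_c b) = 132.4/(0.85 × 3.6 × 22) = 1.97 in.

a ≈ 1.97 in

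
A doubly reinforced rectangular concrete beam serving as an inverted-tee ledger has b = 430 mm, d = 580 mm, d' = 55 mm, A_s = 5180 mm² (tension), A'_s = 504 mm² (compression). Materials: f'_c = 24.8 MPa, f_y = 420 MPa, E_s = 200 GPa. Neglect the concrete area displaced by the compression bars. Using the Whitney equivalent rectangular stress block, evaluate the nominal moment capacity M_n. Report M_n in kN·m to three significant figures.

M_n ≈ 1040 kN·m

Assume both tension and compression steel yield.
Net tension couple steel: A_s − A'_s = 4676 mm².
a = (A_s − A'_s) f_y / (0.85 f'_c b) = 1963920/(0.85 × 24.8 × 430) = 216.66 mm.
c = a/β₁ = 216.66/0.85 = 254.89 mm; ε'_s = 0.003(c − d')/c = 0.0024 ≥ f_y/E_s = 0.0021, so compression steel does yield.
M_n = (A_s − A'_s) f_y (d − a/2) + A'_s f_y (d − d') = [1963920 × (580 − 108.33) + 211680 × (580 − 55)] × 10⁻⁶ = 926.32 + 111.13 = 1037.45 kN·m.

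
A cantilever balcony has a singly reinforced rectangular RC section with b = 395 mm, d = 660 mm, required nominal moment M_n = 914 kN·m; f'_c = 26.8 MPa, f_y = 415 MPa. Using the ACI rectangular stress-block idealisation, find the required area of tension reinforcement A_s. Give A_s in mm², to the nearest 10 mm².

A_s ≈ 3860 mm²

With M_n = 0.85 f'_c a b (d − a/2), solve the quadratic for a:
a = d − √(d² − 2M_n/(0.85 f'_c b)) = 660 − √(660² − 2 × 914×10⁶/(0.85 × 26.8 × 395)) = 177.87 mm.
A_s = 0.85 f'_c a b / f_y = 0.85 × 26.8 × 177.87 × 395 / 415 = 3856.6 mm².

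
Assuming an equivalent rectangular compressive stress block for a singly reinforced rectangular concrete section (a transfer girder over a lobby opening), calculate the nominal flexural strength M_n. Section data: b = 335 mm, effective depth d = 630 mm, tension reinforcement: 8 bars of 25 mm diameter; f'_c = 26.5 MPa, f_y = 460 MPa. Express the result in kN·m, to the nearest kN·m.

A_s = 8 × 491 = 3928 mm².
T = A_s f_y = 3928 × 460 = 1806880 N = 1806.88 kN.
From C = T: a = T/(0.85 f'_c b) = 1806880/(0.85 × 26.5 × 335) = 239.45 mm.
M_n = T(d − a/2) = 1806.88 kN × (630 − 119.725) mm = 922.01 kN·m.

M_n ≈ 922 kN·m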